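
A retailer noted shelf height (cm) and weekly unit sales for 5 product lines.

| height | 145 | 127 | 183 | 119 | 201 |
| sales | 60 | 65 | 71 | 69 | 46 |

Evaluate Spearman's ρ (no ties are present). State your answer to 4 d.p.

-0.4000

Rank height: 3, 2, 4, 1, 5
Rank sales: 2, 3, 5, 4, 1
d = rank(height) − rank(sales): 1, -1, -1, -3, 4; Σd² = 28
ρ = 1 − 6Σd² / [n(n²−1)] = 1 − 6×28 / (5×24) = 1 − 168/120 ≈ -0.4000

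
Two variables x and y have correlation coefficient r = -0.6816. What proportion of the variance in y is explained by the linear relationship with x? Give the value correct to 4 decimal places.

0.4646

r² = (-0.6816)² = 0.4646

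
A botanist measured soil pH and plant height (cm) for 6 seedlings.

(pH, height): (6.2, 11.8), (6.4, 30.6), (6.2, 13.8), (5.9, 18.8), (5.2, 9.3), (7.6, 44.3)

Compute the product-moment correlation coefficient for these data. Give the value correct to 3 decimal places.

0.883

n = 6, Σx = 37.5, Σy = 128.6, Σx² = 237.45, Σy² = 3668.46, Σxy = 850.52
nΣxy − ΣxΣy = 5103.12 − 4822.5 = 280.62
nΣx² − (Σx)² = 1424.7 − 1406.25 = 18.45; nΣy² − (Σy)² = 22010.76 − 16537.96 = 5472.8
r = 280.62 / √(18.45 × 5472.8) = 280.62 / 317.7627 ≈ 0.883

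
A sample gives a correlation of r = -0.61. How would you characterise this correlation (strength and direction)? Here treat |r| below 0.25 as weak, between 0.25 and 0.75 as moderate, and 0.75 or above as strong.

r = -0.61 < 0 so the relationship is negative.
|r| = 0.61, which falls in the moderate range.

moderate negative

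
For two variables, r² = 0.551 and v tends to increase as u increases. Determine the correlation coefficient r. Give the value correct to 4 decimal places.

0.7423

|r| = √0.551 = 0.7423
The association is positive, so r = 0.7423.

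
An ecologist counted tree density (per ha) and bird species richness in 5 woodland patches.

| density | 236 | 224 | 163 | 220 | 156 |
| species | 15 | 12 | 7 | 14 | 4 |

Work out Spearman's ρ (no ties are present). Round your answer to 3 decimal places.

0.900

Rank density: 5, 4, 2, 3, 1
Rank species: 5, 3, 2, 4, 1
d = rank(density) − rank(species): 0, 1, 0, -1, 0; Σd² = 2
ρ = 1 − 6Σd² / [n(n²−1)] = 1 − 6×2 / (5×24) = 1 − 12/120 ≈ 0.900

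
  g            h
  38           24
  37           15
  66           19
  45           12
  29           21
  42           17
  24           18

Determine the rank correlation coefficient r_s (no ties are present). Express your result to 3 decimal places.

-0.214

Rank g: 4, 3, 7, 6, 2, 5, 1
Rank h: 7, 2, 5, 1, 6, 3, 4
d = rank(g) − rank(h): -3, 1, 2, 5, -4, 2, -3; Σd² = 68
ρ = 1 − 6Σd² / [n(n²−1)] = 1 − 6×68 / (7×48) = 1 − 408/336 ≈ -0.214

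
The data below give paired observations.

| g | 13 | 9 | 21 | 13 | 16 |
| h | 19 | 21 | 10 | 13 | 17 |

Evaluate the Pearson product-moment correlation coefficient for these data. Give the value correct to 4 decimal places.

-0.8166

n = 5, Σg = 72, Σh = 80, Σg² = 1116, Σh² = 1360, Σgh = 1087
nΣgh − ΣgΣh = 5435 − 5760 = -325
nΣg² − (Σg)² = 5580 − 5184 = 396; nΣh² − (Σh)² = 6800 − 6400 = 400
r = -325 / √(396 × 400) = -325 / 397.9950 ≈ -0.8166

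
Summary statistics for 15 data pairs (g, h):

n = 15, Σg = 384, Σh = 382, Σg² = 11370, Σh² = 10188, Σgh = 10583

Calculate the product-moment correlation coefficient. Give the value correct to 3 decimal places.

0.955

r = (nΣgh − ΣgΣh) / √[(nΣg² − (Σg)²)(nΣh² − (Σh)²)]
Numerator: 15×10583 − 384×382 = 12057
Denominator: √[(170550 − 147456)(152820 − 145924)] = √[23094 × 6896] = 12619.6761
r = 12057 / 12619.6761 ≈ 0.955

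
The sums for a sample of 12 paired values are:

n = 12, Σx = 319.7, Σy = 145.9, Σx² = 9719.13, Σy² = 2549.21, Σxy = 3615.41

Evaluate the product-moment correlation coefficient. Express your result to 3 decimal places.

r = (nΣxy − ΣxΣy) / √[(nΣx² − (Σx)²)(nΣy² − (Σy)²)]
Numerator: 12×3615.41 − 319.7×145.9 = -3259.31
Denominator: √[(116629.56 − 102208.09)(30590.52 − 21286.81)] = √[14421.47 × 9303.71] = 11583.3145
r = -3259.31 / 11583.3145 ≈ -0.281

-0.281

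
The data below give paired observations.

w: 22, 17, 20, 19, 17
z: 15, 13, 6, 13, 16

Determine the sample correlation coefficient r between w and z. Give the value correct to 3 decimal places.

-0.211

n = 5, Σw = 95, Σz = 63, Σw² = 1823, Σz² = 855, Σwz = 1190
nΣwz − ΣwΣz = 5950 − 5985 = -35
nΣw² − (Σw)² = 9115 − 9025 = 90; nΣz² − (Σz)² = 4275 − 3969 = 306
r = -35 / √(90 × 306) = -35 / 165.9518 ≈ -0.211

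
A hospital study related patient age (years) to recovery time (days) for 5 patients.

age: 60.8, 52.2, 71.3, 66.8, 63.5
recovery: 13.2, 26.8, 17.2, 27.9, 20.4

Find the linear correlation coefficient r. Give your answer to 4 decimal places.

-0.2847

n = 5, Σx = 314.6, Σy = 105.5, Σx² = 19999.66, Σy² = 2382.89, Σxy = 6587
nΣxy − ΣxΣy = 32935 − 33190.3 = -255.3
nΣx² − (Σx)² = 99998.3 − 98973.16 = 1025.14; nΣy² − (Σy)² = 11914.45 − 11130.25 = 784.2
r = -255.3 / √(1025.14 × 784.2) = -255.3 / 896.6130 ≈ -0.2847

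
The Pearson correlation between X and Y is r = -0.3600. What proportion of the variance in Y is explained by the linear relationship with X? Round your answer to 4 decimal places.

r² = (-0.3600)² = 0.1296

0.1296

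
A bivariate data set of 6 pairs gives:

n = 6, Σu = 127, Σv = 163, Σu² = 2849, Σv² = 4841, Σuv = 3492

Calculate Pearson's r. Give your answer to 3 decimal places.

0.162

r = (nΣuv − ΣuΣv) / √[(nΣu² − (Σu)²)(nΣv² − (Σv)²)]
Numerator: 6×3492 − 127×163 = 251
Denominator: √[(17094 − 16129)(29046 − 26569)] = √[965 × 2477] = 1546.0611
r = 251 / 1546.0611 ≈ 0.162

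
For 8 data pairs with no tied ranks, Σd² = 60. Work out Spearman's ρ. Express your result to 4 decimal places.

ρ = 1 − 6Σd² / [n(n²−1)] = 1 − 6×60 / (8×63)
  = 1 − 360/504 = 1 − 0.71429 ≈ 0.2857

0.2857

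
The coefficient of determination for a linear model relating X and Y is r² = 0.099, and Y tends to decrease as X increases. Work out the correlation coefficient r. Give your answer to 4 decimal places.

-0.3146

|r| = √0.099 = 0.3146
The association is negative, so r = −0.3146.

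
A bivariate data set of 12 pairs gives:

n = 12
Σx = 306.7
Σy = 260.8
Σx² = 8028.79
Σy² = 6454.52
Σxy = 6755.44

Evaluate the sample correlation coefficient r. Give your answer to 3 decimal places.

0.232

r = (nΣxy − ΣxΣy) / √[(nΣx² − (Σx)²)(nΣy² − (Σy)²)]
Numerator: 12×6755.44 − 306.7×260.8 = 1077.92
Denominator: √[(96345.48 − 94064.89)(77454.24 − 68016.64)] = √[2280.59 × 9437.6] = 4639.3207
r = 1077.92 / 4639.3207 ≈ 0.232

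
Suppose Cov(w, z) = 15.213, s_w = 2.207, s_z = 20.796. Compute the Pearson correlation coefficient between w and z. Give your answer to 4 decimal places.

r = Cov(w,z) / (s_w · s_z) = 15.213 / (2.207 × 20.796)
  = 15.213 / 45.8968 ≈ 0.3315

0.3315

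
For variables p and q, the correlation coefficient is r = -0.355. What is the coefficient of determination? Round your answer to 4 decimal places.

r² = (-0.355)² = 0.1260

0.1260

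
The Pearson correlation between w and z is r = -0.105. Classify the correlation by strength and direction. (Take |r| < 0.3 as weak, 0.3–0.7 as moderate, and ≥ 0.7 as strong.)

weak negative

r = -0.105 < 0 so the relationship is negative.
|r| = 0.105, which falls in the weak range.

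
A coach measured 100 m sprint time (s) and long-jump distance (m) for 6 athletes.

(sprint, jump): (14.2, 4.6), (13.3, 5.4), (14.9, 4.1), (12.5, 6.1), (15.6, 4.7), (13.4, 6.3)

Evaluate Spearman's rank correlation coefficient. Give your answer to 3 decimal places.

Rank sprint: 4, 2, 5, 1, 6, 3
Rank jump: 2, 4, 1, 5, 3, 6
d = rank(sprint) − rank(jump): 2, -2, 4, -4, 3, -3; Σd² = 58
ρ = 1 − 6Σd² / [n(n²−1)] = 1 − 6×58 / (6×35) = 1 − 348/210 ≈ -0.657

-0.657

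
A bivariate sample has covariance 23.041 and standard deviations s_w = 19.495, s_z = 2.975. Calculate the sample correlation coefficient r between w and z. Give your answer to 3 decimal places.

r = Cov(w,z) / (s_w · s_z) = 23.041 / (19.495 × 2.975)
  = 23.041 / 57.9976 ≈ 0.397

0.397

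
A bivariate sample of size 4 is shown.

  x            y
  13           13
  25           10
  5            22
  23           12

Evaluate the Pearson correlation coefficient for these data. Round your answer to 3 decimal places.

n = 4, Σx = 66, Σy = 57, Σx² = 1348, Σy² = 897, Σxy = 805
nΣxy − ΣxΣy = 3220 − 3762 = -542
nΣx² − (Σx)² = 5392 − 4356 = 1036; nΣy² − (Σy)² = 3588 − 3249 = 339
r = -542 / √(1036 × 339) = -542 / 592.6247 ≈ -0.915

-0.915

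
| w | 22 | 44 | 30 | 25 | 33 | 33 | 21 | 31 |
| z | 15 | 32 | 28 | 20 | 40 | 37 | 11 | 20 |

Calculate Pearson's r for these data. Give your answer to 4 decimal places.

0.7437

n = 8, Σw = 239, Σz = 203, Σw² = 7525, Σz² = 5923, Σwz = 6470
nΣwz − ΣwΣz = 51760 − 48517 = 3243
nΣw² − (Σw)² = 60200 − 57121 = 3079; nΣz² − (Σz)² = 47384 − 41209 = 6175
r = 3243 / √(3079 × 6175) = 3243 / 4360.3698 ≈ 0.7437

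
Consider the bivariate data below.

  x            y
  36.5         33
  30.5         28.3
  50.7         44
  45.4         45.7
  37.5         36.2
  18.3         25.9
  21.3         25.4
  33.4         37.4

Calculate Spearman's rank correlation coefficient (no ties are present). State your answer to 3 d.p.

Rank x: 5, 3, 8, 7, 6, 1, 2, 4
Rank y: 4, 3, 7, 8, 5, 2, 1, 6
d = rank(x) − rank(y): 1, 0, 1, -1, 1, -1, 1, -2; Σd² = 10
ρ = 1 − 6Σd² / [n(n²−1)] = 1 − 6×10 / (8×63) = 1 − 60/504 ≈ 0.881

0.881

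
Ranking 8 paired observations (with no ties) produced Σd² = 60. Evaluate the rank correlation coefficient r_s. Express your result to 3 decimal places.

ρ = 1 − 6Σd² / [n(n²−1)] = 1 − 6×60 / (8×63)
  = 1 − 360/504 = 1 − 0.7143 ≈ 0.286

0.286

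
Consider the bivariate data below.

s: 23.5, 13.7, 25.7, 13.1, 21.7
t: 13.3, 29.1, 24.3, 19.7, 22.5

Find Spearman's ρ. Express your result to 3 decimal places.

0.000

Rank s: 4, 2, 5, 1, 3
Rank t: 1, 5, 4, 2, 3
d = rank(s) − rank(t): 3, -3, 1, -1, 0; Σd² = 20
ρ = 1 − 6Σd² / [n(n²−1)] = 1 − 6×20 / (5×24) = 1 − 120/120 ≈ 0.000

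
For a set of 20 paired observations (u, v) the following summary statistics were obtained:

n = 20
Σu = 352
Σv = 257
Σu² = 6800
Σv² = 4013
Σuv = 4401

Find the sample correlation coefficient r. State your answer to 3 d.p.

r = (nΣuv − ΣuΣv) / √[(nΣu² − (Σu)²)(nΣv² − (Σv)²)]
Numerator: 20×4401 − 352×257 = -2444
Denominator: √[(136000 − 123904)(80260 − 66049)] = √[12096 × 14211] = 13110.9212
r = -2444 / 13110.9212 ≈ -0.186

-0.186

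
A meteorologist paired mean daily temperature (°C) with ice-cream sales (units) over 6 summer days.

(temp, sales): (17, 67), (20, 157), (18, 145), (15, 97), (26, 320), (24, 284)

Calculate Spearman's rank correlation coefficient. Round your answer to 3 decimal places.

Rank temp: 2, 4, 3, 1, 6, 5
Rank sales: 1, 4, 3, 2, 6, 5
d = rank(temp) − rank(sales): 1, 0, 0, -1, 0, 0; Σd² = 2
ρ = 1 − 6Σd² / [n(n²−1)] = 1 − 6×2 / (6×35) = 1 − 12/210 ≈ 0.943

0.943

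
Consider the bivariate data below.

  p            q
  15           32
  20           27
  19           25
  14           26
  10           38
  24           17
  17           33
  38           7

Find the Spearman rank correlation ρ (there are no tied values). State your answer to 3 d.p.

-0.786

Rank p: 3, 6, 5, 2, 1, 7, 4, 8
Rank q: 6, 5, 3, 4, 8, 2, 7, 1
d = rank(p) − rank(q): -3, 1, 2, -2, -7, 5, -3, 7; Σd² = 150
ρ = 1 − 6Σd² / [n(n²−1)] = 1 − 6×150 / (8×63) = 1 − 900/504 ≈ -0.786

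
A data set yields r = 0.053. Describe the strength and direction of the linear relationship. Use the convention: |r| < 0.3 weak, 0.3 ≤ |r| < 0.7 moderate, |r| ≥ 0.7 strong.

weak positive

r = 0.053 > 0 so the relationship is positive.
|r| = 0.053, which falls in the weak range.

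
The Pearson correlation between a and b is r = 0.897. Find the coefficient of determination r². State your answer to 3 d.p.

0.805

r² = (0.897)² = 0.805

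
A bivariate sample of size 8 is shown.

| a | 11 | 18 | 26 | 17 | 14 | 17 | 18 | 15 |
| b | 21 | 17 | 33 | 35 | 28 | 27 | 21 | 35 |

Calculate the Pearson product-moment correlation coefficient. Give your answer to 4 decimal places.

n = 8, Σa = 136, Σb = 217, Σa² = 2444, Σb² = 6223, Σab = 3744
nΣab − ΣaΣb = 29952 − 29512 = 440
nΣa² − (Σa)² = 19552 − 18496 = 1056; nΣb² − (Σb)² = 49784 − 47089 = 2695
r = 440 / √(1056 × 2695) = 440 / 1686.9855 ≈ 0.2608

0.2608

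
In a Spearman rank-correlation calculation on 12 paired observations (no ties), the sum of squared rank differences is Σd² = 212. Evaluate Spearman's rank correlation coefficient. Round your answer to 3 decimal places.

ρ = 1 − 6Σd² / [n(n²−1)] = 1 − 6×212 / (12×143)
  = 1 − 1272/1716 = 1 − 0.7413 ≈ 0.259

0.259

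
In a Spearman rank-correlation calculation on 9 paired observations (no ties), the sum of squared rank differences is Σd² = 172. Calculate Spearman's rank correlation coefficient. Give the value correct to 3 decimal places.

-0.433

ρ = 1 − 6Σd² / [n(n²−1)] = 1 − 6×172 / (9×80)
  = 1 − 1032/720 = 1 − 1.4333 ≈ -0.433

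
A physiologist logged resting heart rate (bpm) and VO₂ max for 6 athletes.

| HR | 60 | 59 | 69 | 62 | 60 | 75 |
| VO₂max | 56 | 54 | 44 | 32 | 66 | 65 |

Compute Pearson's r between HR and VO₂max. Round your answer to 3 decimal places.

0.144

n = 6, Σx = 385, Σy = 317, Σx² = 24911, Σy² = 17593, Σxy = 20401
nΣxy − ΣxΣy = 122406 − 122045 = 361
nΣx² − (Σx)² = 149466 − 148225 = 1241; nΣy² − (Σy)² = 105558 − 100489 = 5069
r = 361 / √(1241 × 5069) = 361 / 2508.1126 ≈ 0.144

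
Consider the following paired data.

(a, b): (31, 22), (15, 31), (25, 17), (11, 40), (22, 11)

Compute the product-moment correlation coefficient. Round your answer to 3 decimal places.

n = 5, Σa = 104, Σb = 121, Σa² = 2416, Σb² = 3455, Σab = 2254
nΣab − ΣaΣb = 11270 − 12584 = -1314
nΣa² − (Σa)² = 12080 − 10816 = 1264; nΣb² − (Σb)² = 17275 − 14641 = 2634
r = -1314 / √(1264 × 2634) = -1314 / 1824.6578 ≈ -0.720

-0.720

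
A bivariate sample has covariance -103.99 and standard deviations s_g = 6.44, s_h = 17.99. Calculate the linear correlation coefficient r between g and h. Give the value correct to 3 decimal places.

-0.898

r = Cov(g,h) / (s_g · s_h) = -103.99 / (6.44 × 17.99)
  = -103.99 / 115.8556 ≈ -0.898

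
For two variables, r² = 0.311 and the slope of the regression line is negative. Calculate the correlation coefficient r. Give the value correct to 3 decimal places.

-0.558

|r| = √0.311 = 0.558
The association is negative, so r = −0.558.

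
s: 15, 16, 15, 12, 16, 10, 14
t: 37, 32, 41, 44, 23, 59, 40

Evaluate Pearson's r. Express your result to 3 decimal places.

n = 7, Σs = 98, Σt = 276, Σs² = 1402, Σt² = 11620, Σst = 3728
nΣst − ΣsΣt = 26096 − 27048 = -952
nΣs² − (Σs)² = 9814 − 9604 = 210; nΣt² − (Σt)² = 81340 − 76176 = 5164
r = -952 / √(210 × 5164) = -952 / 1041.3645 ≈ -0.914

-0.914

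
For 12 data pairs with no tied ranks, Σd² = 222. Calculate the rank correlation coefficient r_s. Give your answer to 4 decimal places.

ρ = 1 − 6Σd² / [n(n²−1)] = 1 − 6×222 / (12×143)
  = 1 − 1332/1716 = 1 − 0.77622 ≈ 0.2238

0.2238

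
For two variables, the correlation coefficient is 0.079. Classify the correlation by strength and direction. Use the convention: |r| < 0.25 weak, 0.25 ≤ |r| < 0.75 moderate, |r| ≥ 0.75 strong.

weak positive

r = 0.079 > 0 so the relationship is positive.
|r| = 0.079, which falls in the weak range.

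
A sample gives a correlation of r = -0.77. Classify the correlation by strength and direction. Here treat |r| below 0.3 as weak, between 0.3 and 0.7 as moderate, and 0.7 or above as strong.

strong negative

r = -0.77 < 0 so the relationship is negative.
|r| = 0.77, which falls in the strong range.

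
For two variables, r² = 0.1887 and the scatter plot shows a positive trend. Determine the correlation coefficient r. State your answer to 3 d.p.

|r| = √0.1887 = 0.434
The association is positive, so r = 0.434.

0.434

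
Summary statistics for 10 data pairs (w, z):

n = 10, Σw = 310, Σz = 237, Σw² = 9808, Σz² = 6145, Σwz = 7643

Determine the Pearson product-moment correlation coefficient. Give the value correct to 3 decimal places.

0.915

r = (nΣwz − ΣwΣz) / √[(nΣw² − (Σw)²)(nΣz² − (Σz)²)]
Numerator: 10×7643 − 310×237 = 2960
Denominator: √[(98080 − 96100)(61450 − 56169)] = √[1980 × 5281] = 3233.6326
r = 2960 / 3233.6326 ≈ 0.915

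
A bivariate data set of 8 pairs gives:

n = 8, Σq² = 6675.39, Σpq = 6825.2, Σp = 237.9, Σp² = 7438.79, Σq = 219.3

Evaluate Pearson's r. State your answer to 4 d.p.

r = (nΣpq − ΣpΣq) / √[(nΣp² − (Σp)²)(nΣq² − (Σq)²)]
Numerator: 8×6825.2 − 237.9×219.3 = 2430.13
Denominator: √[(59510.32 − 56596.41)(53403.12 − 48092.49)] = √[2913.91 × 5310.63] = 3933.7892
r = 2430.13 / 3933.7892 ≈ 0.6178

0.6178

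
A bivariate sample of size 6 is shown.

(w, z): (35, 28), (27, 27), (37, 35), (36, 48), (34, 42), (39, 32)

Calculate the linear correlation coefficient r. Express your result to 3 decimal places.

n = 6, Σw = 208, Σz = 212, Σw² = 7296, Σz² = 7830, Σwz = 7408
nΣwz − ΣwΣz = 44448 − 44096 = 352
nΣw² − (Σw)² = 43776 − 43264 = 512; nΣz² − (Σz)² = 46980 − 44944 = 2036
r = 352 / √(512 × 2036) = 352 / 1020.9956 ≈ 0.345

0.345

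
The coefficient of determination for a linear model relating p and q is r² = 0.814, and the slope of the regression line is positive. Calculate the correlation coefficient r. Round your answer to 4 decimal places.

|r| = √0.814 = 0.9022
The association is positive, so r = 0.9022.

0.9022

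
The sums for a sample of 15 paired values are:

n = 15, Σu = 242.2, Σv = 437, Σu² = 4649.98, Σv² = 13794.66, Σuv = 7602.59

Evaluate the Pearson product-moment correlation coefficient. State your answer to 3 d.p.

0.616

r = (nΣuv − ΣuΣv) / √[(nΣu² − (Σu)²)(nΣv² − (Σv)²)]
Numerator: 15×7602.59 − 242.2×437 = 8197.45
Denominator: √[(69749.7 − 58660.84)(206919.9 − 190969)] = √[11088.86 × 15950.9] = 13299.5224
r = 8197.45 / 13299.5224 ≈ 0.616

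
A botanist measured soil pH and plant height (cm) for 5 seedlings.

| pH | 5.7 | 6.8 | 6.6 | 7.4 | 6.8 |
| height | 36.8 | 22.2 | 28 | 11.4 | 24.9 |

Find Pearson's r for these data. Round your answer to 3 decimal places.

-0.969

n = 5, Σx = 33.3, Σy = 123.3, Σx² = 223.29, Σy² = 3381.05, Σxy = 799.2
nΣxy − ΣxΣy = 3996 − 4105.89 = -109.89
nΣx² − (Σx)² = 1116.45 − 1108.89 = 7.56; nΣy² − (Σy)² = 16905.25 − 15202.89 = 1702.36
r = -109.89 / √(7.56 × 1702.36) = -109.89 / 113.4453 ≈ -0.969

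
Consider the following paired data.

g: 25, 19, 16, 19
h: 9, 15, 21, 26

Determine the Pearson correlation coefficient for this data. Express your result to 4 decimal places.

n = 4, Σg = 79, Σh = 71, Σg² = 1603, Σh² = 1423, Σgh = 1340
nΣgh − ΣgΣh = 5360 − 5609 = -249
nΣg² − (Σg)² = 6412 − 6241 = 171; nΣh² − (Σh)² = 5692 − 5041 = 651
r = -249 / √(171 × 651) = -249 / 333.6480 ≈ -0.7463

-0.7463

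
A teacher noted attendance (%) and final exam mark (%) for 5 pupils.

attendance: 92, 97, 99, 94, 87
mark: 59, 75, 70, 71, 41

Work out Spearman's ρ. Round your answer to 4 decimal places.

0.7000

Rank attendance: 2, 4, 5, 3, 1
Rank mark: 2, 5, 3, 4, 1
d = rank(attendance) − rank(mark): 0, -1, 2, -1, 0; Σd² = 6
ρ = 1 − 6Σd² / [n(n²−1)] = 1 − 6×6 / (5×24) = 1 − 36/120 ≈ 0.7000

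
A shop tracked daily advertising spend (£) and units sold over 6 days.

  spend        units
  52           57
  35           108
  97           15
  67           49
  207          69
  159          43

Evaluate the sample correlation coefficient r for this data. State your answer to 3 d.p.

n = 6, Σx = 617, Σy = 341, Σx² = 85957, Σy² = 24149, Σxy = 32602
nΣxy − ΣxΣy = 195612 − 210397 = -14785
nΣx² − (Σx)² = 515742 − 380689 = 135053; nΣy² − (Σy)² = 144894 − 116281 = 28613
r = -14785 / √(135053 × 28613) = -14785 / 62163.2648 ≈ -0.238

-0.238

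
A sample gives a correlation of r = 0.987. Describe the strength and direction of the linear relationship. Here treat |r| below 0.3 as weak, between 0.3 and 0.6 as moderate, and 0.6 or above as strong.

r = 0.987 > 0 so the relationship is positive.
|r| = 0.987, which falls in the strong range.

strong positive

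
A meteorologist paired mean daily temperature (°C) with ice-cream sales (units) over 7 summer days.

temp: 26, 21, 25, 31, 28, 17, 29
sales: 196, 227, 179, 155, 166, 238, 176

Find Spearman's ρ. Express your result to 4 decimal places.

-0.9286

Rank temp: 4, 2, 3, 7, 5, 1, 6
Rank sales: 5, 6, 4, 1, 2, 7, 3
d = rank(temp) − rank(sales): -1, -4, -1, 6, 3, -6, 3; Σd² = 108
ρ = 1 − 6Σd² / [n(n²−1)] = 1 − 6×108 / (7×48) = 1 − 648/336 ≈ -0.9286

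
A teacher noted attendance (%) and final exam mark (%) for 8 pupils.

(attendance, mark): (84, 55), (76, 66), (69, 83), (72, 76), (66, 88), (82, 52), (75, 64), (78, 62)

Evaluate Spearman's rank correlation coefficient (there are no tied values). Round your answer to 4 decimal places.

Rank attendance: 8, 5, 2, 3, 1, 7, 4, 6
Rank mark: 2, 5, 7, 6, 8, 1, 4, 3
d = rank(attendance) − rank(mark): 6, 0, -5, -3, -7, 6, 0, 3; Σd² = 164
ρ = 1 − 6Σd² / [n(n²−1)] = 1 − 6×164 / (8×63) = 1 − 984/504 ≈ -0.9524

-0.9524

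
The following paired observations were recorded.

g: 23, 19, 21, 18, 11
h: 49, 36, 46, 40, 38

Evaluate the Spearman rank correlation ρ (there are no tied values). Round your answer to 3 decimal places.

0.700

Rank g: 5, 3, 4, 2, 1
Rank h: 5, 1, 4, 3, 2
d = rank(g) − rank(h): 0, 2, 0, -1, -1; Σd² = 6
ρ = 1 − 6Σd² / [n(n²−1)] = 1 − 6×6 / (5×24) = 1 − 36/120 ≈ 0.700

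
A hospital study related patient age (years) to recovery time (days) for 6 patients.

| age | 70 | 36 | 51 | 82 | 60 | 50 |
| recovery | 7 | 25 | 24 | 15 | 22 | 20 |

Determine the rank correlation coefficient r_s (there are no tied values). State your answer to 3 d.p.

-0.771

Rank age: 5, 1, 3, 6, 4, 2
Rank recovery: 1, 6, 5, 2, 4, 3
d = rank(age) − rank(recovery): 4, -5, -2, 4, 0, -1; Σd² = 62
ρ = 1 − 6Σd² / [n(n²−1)] = 1 − 6×62 / (6×35) = 1 − 372/210 ≈ -0.771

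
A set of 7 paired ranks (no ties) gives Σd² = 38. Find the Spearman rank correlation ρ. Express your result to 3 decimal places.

0.321

ρ = 1 − 6Σd² / [n(n²−1)] = 1 − 6×38 / (7×48)
  = 1 − 228/336 = 1 − 0.6786 ≈ 0.321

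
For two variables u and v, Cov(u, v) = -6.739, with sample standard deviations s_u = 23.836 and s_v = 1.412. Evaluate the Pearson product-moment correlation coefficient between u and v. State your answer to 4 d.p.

r = Cov(u,v) / (s_u · s_v) = -6.739 / (23.836 × 1.412)
  = -6.739 / 33.6564 ≈ -0.2002

-0.2002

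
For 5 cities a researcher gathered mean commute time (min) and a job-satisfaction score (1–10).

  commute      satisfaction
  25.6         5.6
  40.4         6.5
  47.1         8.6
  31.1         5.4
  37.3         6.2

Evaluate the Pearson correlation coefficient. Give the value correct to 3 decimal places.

0.890

n = 5, Σx = 181.5, Σy = 32.3, Σx² = 6864.43, Σy² = 215.17, Σxy = 1210.22
nΣxy − ΣxΣy = 6051.1 − 5862.45 = 188.65
nΣx² − (Σx)² = 34322.15 − 32942.25 = 1379.9; nΣy² − (Σy)² = 1075.85 − 1043.29 = 32.56
r = 188.65 / √(1379.9 × 32.56) = 188.65 / 211.9659 ≈ 0.890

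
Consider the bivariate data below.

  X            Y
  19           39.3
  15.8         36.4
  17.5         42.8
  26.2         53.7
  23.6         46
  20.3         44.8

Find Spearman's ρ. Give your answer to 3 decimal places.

Rank X: 3, 1, 2, 6, 5, 4
Rank Y: 2, 1, 3, 6, 5, 4
d = rank(X) − rank(Y): 1, 0, -1, 0, 0, 0; Σd² = 2
ρ = 1 − 6Σd² / [n(n²−1)] = 1 − 6×2 / (6×35) = 1 − 12/210 ≈ 0.943

0.943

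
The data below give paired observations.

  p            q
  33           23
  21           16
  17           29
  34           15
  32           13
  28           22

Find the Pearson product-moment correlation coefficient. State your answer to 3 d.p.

n = 6, Σp = 165, Σq = 118, Σp² = 4783, Σq² = 2504, Σpq = 3130
nΣpq − ΣpΣq = 18780 − 19470 = -690
nΣp² − (Σp)² = 28698 − 27225 = 1473; nΣq² − (Σq)² = 15024 − 13924 = 1100
r = -690 / √(1473 × 1100) = -690 / 1272.9101 ≈ -0.542

-0.542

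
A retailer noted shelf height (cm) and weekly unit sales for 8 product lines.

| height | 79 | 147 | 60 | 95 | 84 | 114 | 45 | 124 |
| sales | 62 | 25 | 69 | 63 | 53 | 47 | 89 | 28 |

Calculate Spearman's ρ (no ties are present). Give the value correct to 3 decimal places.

-0.929

Rank height: 3, 8, 2, 5, 4, 6, 1, 7
Rank sales: 5, 1, 7, 6, 4, 3, 8, 2
d = rank(height) − rank(sales): -2, 7, -5, -1, 0, 3, -7, 5; Σd² = 162
ρ = 1 − 6Σd² / [n(n²−1)] = 1 − 6×162 / (8×63) = 1 − 972/504 ≈ -0.929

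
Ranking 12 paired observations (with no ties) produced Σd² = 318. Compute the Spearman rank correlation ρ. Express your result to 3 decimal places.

ρ = 1 − 6Σd² / [n(n²−1)] = 1 − 6×318 / (12×143)
  = 1 − 1908/1716 = 1 − 1.1119 ≈ -0.112

-0.112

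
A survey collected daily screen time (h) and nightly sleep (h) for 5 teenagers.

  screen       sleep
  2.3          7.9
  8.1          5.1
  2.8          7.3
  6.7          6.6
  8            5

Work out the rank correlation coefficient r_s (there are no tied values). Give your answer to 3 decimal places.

Rank screen: 1, 5, 2, 3, 4
Rank sleep: 5, 2, 4, 3, 1
d = rank(screen) − rank(sleep): -4, 3, -2, 0, 3; Σd² = 38
ρ = 1 − 6Σd² / [n(n²−1)] = 1 − 6×38 / (5×24) = 1 − 228/120 ≈ -0.900

-0.900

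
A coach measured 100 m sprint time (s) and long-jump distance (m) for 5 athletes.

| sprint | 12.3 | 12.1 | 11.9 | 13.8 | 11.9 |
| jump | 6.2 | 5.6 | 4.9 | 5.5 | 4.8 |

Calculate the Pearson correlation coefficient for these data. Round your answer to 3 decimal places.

n = 5, Σx = 62, Σy = 27, Σx² = 771.36, Σy² = 147.1, Σxy = 335.35
nΣxy − ΣxΣy = 1676.75 − 1674 = 2.75
nΣx² − (Σx)² = 3856.8 − 3844 = 12.8; nΣy² − (Σy)² = 735.5 − 729 = 6.5
r = 2.75 / √(12.8 × 6.5) = 2.75 / 9.1214 ≈ 0.301

0.301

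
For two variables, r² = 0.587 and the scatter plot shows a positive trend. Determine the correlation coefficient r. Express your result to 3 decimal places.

|r| = √0.587 = 0.766
The association is positive, so r = 0.766.

0.766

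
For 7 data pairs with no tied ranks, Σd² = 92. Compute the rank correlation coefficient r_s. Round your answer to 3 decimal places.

ρ = 1 − 6Σd² / [n(n²−1)] = 1 − 6×92 / (7×48)
  = 1 − 552/336 = 1 − 1.6429 ≈ -0.643

-0.643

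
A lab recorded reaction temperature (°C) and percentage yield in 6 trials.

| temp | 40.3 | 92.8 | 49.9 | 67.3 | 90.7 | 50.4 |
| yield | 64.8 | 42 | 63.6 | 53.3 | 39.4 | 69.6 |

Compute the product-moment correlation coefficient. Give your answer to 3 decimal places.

-0.960

n = 6, Σx = 391.4, Σy = 332.7, Σx² = 28021.88, Σy² = 19245.41, Σxy = 20351.19
nΣxy − ΣxΣy = 122107.14 − 130218.78 = -8111.64
nΣx² − (Σx)² = 168131.28 − 153193.96 = 14937.32; nΣy² − (Σy)² = 115472.46 − 110689.29 = 4783.17
r = -8111.64 / √(14937.32 × 4783.17) = -8111.64 / 8452.6766 ≈ -0.960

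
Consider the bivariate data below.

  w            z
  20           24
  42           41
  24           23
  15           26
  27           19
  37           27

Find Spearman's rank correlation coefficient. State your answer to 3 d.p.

Rank w: 2, 6, 3, 1, 4, 5
Rank z: 3, 6, 2, 4, 1, 5
d = rank(w) − rank(z): -1, 0, 1, -3, 3, 0; Σd² = 20
ρ = 1 − 6Σd² / [n(n²−1)] = 1 − 6×20 / (6×35) = 1 − 120/210 ≈ 0.429

0.429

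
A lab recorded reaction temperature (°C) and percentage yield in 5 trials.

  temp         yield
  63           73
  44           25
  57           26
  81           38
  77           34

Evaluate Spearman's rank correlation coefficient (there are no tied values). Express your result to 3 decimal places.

Rank temp: 3, 1, 2, 5, 4
Rank yield: 5, 1, 2, 4, 3
d = rank(temp) − rank(yield): -2, 0, 0, 1, 1; Σd² = 6
ρ = 1 − 6Σd² / [n(n²−1)] = 1 − 6×6 / (5×24) = 1 − 36/120 ≈ 0.700

0.700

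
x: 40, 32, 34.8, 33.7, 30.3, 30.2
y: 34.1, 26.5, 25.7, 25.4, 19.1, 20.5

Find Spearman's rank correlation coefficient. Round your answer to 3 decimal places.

0.771

Rank x: 6, 3, 5, 4, 2, 1
Rank y: 6, 5, 4, 3, 1, 2
d = rank(x) − rank(y): 0, -2, 1, 1, 1, -1; Σd² = 8
ρ = 1 − 6Σd² / [n(n²−1)] = 1 − 6×8 / (6×35) = 1 − 48/210 ≈ 0.771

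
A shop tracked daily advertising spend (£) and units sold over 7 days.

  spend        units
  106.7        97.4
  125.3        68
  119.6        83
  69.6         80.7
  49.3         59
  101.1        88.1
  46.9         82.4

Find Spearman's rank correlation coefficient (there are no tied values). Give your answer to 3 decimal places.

0.214

Rank spend: 5, 7, 6, 3, 2, 4, 1
Rank units: 7, 2, 5, 3, 1, 6, 4
d = rank(spend) − rank(units): -2, 5, 1, 0, 1, -2, -3; Σd² = 44
ρ = 1 − 6Σd² / [n(n²−1)] = 1 − 6×44 / (7×48) = 1 − 264/336 ≈ 0.214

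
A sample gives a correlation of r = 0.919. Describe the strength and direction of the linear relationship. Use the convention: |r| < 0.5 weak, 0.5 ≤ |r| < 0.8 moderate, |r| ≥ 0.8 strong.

strong positive

r = 0.919 > 0 so the relationship is positive.
|r| = 0.919, which falls in the strong range.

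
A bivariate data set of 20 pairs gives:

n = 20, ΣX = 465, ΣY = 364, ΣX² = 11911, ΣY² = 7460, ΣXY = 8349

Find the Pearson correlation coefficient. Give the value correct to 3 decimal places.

-0.119

r = (nΣXY − ΣXΣY) / √[(nΣX² − (ΣX)²)(nΣY² − (ΣY)²)]
Numerator: 20×8349 − 465×364 = -2280
Denominator: √[(238220 − 216225)(149200 − 132496)] = √[21995 × 16704] = 19167.7980
r = -2280 / 19167.7980 ≈ -0.119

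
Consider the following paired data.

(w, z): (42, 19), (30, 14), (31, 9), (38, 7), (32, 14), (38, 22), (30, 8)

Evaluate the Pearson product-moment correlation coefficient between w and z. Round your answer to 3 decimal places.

0.515

n = 7, Σw = 241, Σz = 93, Σw² = 8437, Σz² = 1431, Σwz = 3287
nΣwz − ΣwΣz = 23009 − 22413 = 596
nΣw² − (Σw)² = 59059 − 58081 = 978; nΣz² − (Σz)² = 10017 − 8649 = 1368
r = 596 / √(978 × 1368) = 596 / 1156.6780 ≈ 0.515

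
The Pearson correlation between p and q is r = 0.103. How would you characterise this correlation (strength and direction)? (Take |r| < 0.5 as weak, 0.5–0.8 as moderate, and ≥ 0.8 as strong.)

r = 0.103 > 0 so the relationship is positive.
|r| = 0.103, which falls in the weak range.

weak positive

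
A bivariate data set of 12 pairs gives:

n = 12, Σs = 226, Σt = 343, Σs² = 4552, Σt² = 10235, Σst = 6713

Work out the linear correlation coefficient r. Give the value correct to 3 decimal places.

0.709

r = (nΣst − ΣsΣt) / √[(nΣs² − (Σs)²)(nΣt² − (Σt)²)]
Numerator: 12×6713 − 226×343 = 3038
Denominator: √[(54624 − 51076)(122820 − 117649)] = √[3548 × 5171] = 4283.3057
r = 3038 / 4283.3057 ≈ 0.709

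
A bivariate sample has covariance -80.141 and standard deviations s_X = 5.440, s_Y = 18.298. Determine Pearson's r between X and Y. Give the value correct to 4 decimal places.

r = Cov(X,Y) / (s_X · s_Y) = -80.141 / (5.440 × 18.298)
  = -80.141 / 99.5411 ≈ -0.8051

-0.8051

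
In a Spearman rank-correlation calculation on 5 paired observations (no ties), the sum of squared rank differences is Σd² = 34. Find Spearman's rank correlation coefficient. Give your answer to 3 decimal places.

-0.700

ρ = 1 − 6Σd² / [n(n²−1)] = 1 − 6×34 / (5×24)
  = 1 − 204/120 = 1 − 1.7000 ≈ -0.700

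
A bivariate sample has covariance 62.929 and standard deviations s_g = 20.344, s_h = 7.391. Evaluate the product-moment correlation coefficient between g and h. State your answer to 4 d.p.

0.4185

r = Cov(g,h) / (s_g · s_h) = 62.929 / (20.344 × 7.391)
  = 62.929 / 150.3625 ≈ 0.4185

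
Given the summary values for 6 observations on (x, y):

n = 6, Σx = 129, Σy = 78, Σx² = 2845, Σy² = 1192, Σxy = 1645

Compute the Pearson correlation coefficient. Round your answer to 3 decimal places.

r = (nΣxy − ΣxΣy) / √[(nΣx² − (Σx)²)(nΣy² − (Σy)²)]
Numerator: 6×1645 − 129×78 = -192
Denominator: √[(17070 − 16641)(7152 − 6084)] = √[429 × 1068] = 676.8840
r = -192 / 676.8840 ≈ -0.284

-0.284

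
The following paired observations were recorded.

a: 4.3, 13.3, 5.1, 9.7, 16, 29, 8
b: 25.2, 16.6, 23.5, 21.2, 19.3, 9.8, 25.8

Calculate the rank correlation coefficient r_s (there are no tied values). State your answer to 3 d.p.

-0.857

Rank a: 1, 5, 2, 4, 6, 7, 3
Rank b: 6, 2, 5, 4, 3, 1, 7
d = rank(a) − rank(b): -5, 3, -3, 0, 3, 6, -4; Σd² = 104
ρ = 1 − 6Σd² / [n(n²−1)] = 1 − 6×104 / (7×48) = 1 − 624/336 ≈ -0.857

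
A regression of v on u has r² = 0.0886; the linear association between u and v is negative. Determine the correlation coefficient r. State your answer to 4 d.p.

|r| = √0.0886 = 0.2977
The association is negative, so r = −0.2977.

-0.2977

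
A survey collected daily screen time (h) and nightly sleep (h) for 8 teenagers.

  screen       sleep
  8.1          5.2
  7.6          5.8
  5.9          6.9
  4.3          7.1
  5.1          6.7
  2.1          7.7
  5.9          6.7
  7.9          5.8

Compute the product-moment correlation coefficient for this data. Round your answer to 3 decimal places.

-0.947

n = 8, Σx = 46.9, Σy = 51.9, Σx² = 304.31, Σy² = 341.41, Σxy = 293.13
nΣxy − ΣxΣy = 2345.04 − 2434.11 = -89.07
nΣx² − (Σx)² = 2434.48 − 2199.61 = 234.87; nΣy² − (Σy)² = 2731.28 − 2693.61 = 37.67
r = -89.07 / √(234.87 × 37.67) = -89.07 / 94.0614 ≈ -0.947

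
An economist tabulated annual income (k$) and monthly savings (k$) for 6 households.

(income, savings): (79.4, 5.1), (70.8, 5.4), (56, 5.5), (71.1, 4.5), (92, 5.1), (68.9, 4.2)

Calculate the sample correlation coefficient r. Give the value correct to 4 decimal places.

-0.0849

n = 6, Σx = 438.2, Σy = 29.8, Σx² = 32719.42, Σy² = 149.32, Σxy = 2173.79
nΣxy − ΣxΣy = 13042.74 − 13058.36 = -15.62
nΣx² − (Σx)² = 196316.52 − 192019.24 = 4297.28; nΣy² − (Σy)² = 895.92 − 888.04 = 7.88
r = -15.62 / √(4297.28 × 7.88) = -15.62 / 184.0178 ≈ -0.0849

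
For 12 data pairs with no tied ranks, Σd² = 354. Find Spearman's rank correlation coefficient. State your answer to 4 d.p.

-0.2378

ρ = 1 − 6Σd² / [n(n²−1)] = 1 − 6×354 / (12×143)
  = 1 − 2124/1716 = 1 − 1.23776 ≈ -0.2378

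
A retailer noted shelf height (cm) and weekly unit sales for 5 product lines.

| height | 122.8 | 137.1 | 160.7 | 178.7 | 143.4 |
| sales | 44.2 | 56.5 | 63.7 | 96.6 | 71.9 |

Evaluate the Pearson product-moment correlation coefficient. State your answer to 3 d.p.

0.902

n = 5, Σx = 742.7, Σy = 332.9, Σx² = 112197.99, Σy² = 23704.75, Σxy = 50983.38
nΣxy − ΣxΣy = 254916.9 − 247244.83 = 7672.07
nΣx² − (Σx)² = 560989.95 − 551603.29 = 9386.66; nΣy² − (Σy)² = 118523.75 − 110822.41 = 7701.34
r = 7672.07 / √(9386.66 × 7701.34) = 7672.07 / 8502.3444 ≈ 0.902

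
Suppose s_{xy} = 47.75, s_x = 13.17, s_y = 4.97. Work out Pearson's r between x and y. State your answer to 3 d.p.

0.730

r = Cov(x,y) / (s_x · s_y) = 47.75 / (13.17 × 4.97)
  = 47.75 / 65.4549 ≈ 0.730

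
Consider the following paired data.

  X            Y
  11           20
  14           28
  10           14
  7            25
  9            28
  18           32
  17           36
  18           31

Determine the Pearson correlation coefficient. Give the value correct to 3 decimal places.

n = 8, ΣX = 104, ΣY = 214, ΣX² = 1484, ΣY² = 6070, ΣXY = 2925
nΣXY − ΣXΣY = 23400 − 22256 = 1144
nΣX² − (ΣX)² = 11872 − 10816 = 1056; nΣY² − (ΣY)² = 48560 − 45796 = 2764
r = 1144 / √(1056 × 2764) = 1144 / 1708.4449 ≈ 0.670

0.670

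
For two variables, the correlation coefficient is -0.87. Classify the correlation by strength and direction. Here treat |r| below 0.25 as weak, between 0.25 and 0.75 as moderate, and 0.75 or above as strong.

strong negative

r = -0.87 < 0 so the relationship is negative.
|r| = 0.87, which falls in the strong range.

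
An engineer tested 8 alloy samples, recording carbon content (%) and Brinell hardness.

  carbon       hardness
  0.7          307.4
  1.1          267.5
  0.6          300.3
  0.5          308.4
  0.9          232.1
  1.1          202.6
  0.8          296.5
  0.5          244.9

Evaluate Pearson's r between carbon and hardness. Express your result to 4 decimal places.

-0.5679

n = 8, Σx = 6.2, Σy = 2159.7, Σx² = 5.22, Σy² = 594147.09, Σxy = 1635.21
nΣxy − ΣxΣy = 13081.68 − 13390.14 = -308.46
nΣx² − (Σx)² = 41.76 − 38.44 = 3.32; nΣy² − (Σy)² = 4753176.72 − 4664304.09 = 88872.63
r = -308.46 / √(3.32 × 88872.63) = -308.46 / 543.1916 ≈ -0.5679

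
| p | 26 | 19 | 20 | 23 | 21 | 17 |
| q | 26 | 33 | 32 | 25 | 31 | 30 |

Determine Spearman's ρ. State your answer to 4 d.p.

Rank p: 6, 2, 3, 5, 4, 1
Rank q: 2, 6, 5, 1, 4, 3
d = rank(p) − rank(q): 4, -4, -2, 4, 0, -2; Σd² = 56
ρ = 1 − 6Σd² / [n(n²−1)] = 1 − 6×56 / (6×35) = 1 − 336/210 ≈ -0.6000

-0.6000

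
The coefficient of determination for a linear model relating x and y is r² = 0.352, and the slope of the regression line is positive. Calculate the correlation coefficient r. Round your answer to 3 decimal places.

0.593

|r| = √0.352 = 0.593
The association is positive, so r = 0.593.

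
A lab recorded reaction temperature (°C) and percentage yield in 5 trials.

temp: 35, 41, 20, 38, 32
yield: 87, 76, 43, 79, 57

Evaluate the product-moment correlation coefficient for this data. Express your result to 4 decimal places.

n = 5, Σx = 166, Σy = 342, Σx² = 5774, Σy² = 24684, Σxy = 11847
nΣxy − ΣxΣy = 59235 − 56772 = 2463
nΣx² − (Σx)² = 28870 − 27556 = 1314; nΣy² − (Σy)² = 123420 − 116964 = 6456
r = 2463 / √(1314 × 6456) = 2463 / 2912.5906 ≈ 0.8456

0.8456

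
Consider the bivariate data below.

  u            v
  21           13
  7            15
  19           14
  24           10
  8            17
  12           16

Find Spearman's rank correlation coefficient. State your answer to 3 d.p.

-0.829

Rank u: 5, 1, 4, 6, 2, 3
Rank v: 2, 4, 3, 1, 6, 5
d = rank(u) − rank(v): 3, -3, 1, 5, -4, -2; Σd² = 64
ρ = 1 − 6Σd² / [n(n²−1)] = 1 − 6×64 / (6×35) = 1 − 384/210 ≈ -0.829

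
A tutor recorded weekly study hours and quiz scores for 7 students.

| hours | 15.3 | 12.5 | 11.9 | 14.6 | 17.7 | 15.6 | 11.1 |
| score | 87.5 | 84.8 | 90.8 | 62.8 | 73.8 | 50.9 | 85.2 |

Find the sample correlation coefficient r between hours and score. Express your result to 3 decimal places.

n = 7, Σx = 98.7, Σy = 535.8, Σx² = 1424.97, Σy² = 42332.06, Σxy = 7442.17
nΣxy − ΣxΣy = 52095.19 − 52883.46 = -788.27
nΣx² − (Σx)² = 9974.79 − 9741.69 = 233.1; nΣy² − (Σy)² = 296324.42 − 287081.64 = 9242.78
r = -788.27 / √(233.1 × 9242.78) = -788.27 / 1467.8188 ≈ -0.537

-0.537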